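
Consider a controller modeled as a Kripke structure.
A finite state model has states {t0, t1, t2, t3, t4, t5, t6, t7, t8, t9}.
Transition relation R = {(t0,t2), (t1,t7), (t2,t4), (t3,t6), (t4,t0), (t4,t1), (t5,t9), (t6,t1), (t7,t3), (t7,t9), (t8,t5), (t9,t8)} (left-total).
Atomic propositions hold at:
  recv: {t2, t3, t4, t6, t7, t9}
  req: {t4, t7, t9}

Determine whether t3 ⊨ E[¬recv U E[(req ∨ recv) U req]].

Sat(¬recv) = {t0, t1, t5, t8}
Sat(req ∨ recv) = {t2, t3, t4, t6, t7, t9}
E[(req ∨ recv) U req]: least fixpoint, start Z0 = Sat(req) = {t4, t7, t9}, add states in Sat(req ∨ recv) with some successor in Z. Z1 = {t2, t4, t7, t9}; fixed.
Sat(E[(req ∨ recv) U req]) = {t2, t4, t7, t9}
E[¬recv U E[(req ∨ recv) U req]]: least fixpoint, start Z0 = Sat(E[(req ∨ recv) U req]) = {t2, t4, t7, t9}, add states in Sat(¬recv) with some successor in Z. Z1 = {t0, t1, t2, t4, t5, t7, t9}; Z2 = {t0, t1, t2, t4, t5, t7, t8, t9}; fixed.
Sat(E[¬recv U E[(req ∨ recv) U req]]) = {t0, t1, t2, t4, t5, t7, t8, t9}
t3 ∉ Sat(E[¬recv U E[(req ∨ recv) U req]]) = {t0, t1, t2, t4, t5, t7, t8, t9}, so the formula does not hold at t3.

No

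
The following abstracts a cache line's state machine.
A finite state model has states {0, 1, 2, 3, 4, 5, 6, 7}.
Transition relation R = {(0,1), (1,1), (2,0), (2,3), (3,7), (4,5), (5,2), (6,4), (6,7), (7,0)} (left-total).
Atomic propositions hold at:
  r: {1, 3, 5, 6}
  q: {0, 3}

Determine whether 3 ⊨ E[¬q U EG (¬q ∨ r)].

No

Sat(¬q) = {1, 2, 4, 5, 6, 7}
Sat(¬q ∨ r) = {1, 2, 3, 4, 5, 6, 7}
EG (¬q ∨ r): greatest fixpoint, start Z0 = {1, 2, 3, 4, 5, 6, 7}, keep only states in Sat with some successor in Z. Z1 = {1, 2, 3, 4, 5, 6}; Z2 = {1, 2, 4, 5, 6}; Z3 = {1, 4, 5, 6}; Z4 = {1, 4, 6}; Z5 = {1, 6}; Z6 = {1}; fixed.
Sat(EG (¬q ∨ r)) = {1}
E[¬q U EG (¬q ∨ r)]: least fixpoint, start Z0 = Sat(EG (¬q ∨ r)) = {1}, add states in Sat(¬q) with some successor in Z. Already a fixed point.
Sat(E[¬q U EG (¬q ∨ r)]) = {1}
3 ∉ Sat(E[¬q U EG (¬q ∨ r)]) = {1}, so the formula does not hold at 3.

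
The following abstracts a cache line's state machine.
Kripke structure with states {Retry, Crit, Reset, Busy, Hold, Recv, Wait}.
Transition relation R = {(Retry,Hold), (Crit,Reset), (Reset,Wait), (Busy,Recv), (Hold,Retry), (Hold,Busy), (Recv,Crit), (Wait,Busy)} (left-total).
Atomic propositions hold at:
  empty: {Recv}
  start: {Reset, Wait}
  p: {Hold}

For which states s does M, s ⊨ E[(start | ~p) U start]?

{Crit, Reset, Busy, Recv, Wait}

Sat(~p) = {Retry, Crit, Reset, Busy, Recv, Wait}
Sat(start | ~p) = {Retry, Crit, Reset, Busy, Recv, Wait}
E[(start | ~p) U start]: least fixpoint, start Z0 = Sat(start) = {Reset, Wait}, add states in Sat(start | ~p) with some successor in Z. Z1 = {Crit, Reset, Wait}; Z2 = {Crit, Reset, Recv, Wait}; Z3 = {Crit, Reset, Busy, Recv, Wait}; fixed.
Sat(E[(start | ~p) U start]) = {Crit, Reset, Busy, Recv, Wait}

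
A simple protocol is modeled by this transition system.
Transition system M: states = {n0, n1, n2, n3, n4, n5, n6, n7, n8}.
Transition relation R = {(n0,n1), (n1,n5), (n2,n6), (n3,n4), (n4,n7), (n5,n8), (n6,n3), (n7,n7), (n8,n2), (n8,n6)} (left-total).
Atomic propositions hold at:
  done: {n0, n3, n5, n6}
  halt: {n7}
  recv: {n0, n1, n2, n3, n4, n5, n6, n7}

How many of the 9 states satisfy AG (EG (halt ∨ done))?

1

Sat(halt ∨ done) = {n0, n3, n5, n6, n7}
EG (halt ∨ done): greatest fixpoint, start Z0 = {n0, n3, n5, n6, n7}, keep only states in Sat with some successor in Z. Z1 = {n6, n7}; Z2 = {n7}; fixed.
Sat(EG (halt ∨ done)) = {n7}
AG (EG (halt ∨ done)): greatest fixpoint, start Z0 = {n7}, keep only states in Sat with every successor in Z. Already a fixed point.
Sat(AG (EG (halt ∨ done))) = {n7}
|Sat(AG (EG (halt ∨ done)))| = |{n7}| = 1.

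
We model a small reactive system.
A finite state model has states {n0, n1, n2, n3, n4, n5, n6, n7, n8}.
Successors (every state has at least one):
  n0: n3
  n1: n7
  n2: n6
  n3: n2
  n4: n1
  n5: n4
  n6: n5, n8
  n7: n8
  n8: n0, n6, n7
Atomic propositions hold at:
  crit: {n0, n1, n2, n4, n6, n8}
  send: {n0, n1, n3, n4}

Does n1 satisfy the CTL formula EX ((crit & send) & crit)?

No

Sat(crit & send) = {n0, n1, n4}
Sat((crit & send) & crit) = {n0, n1, n4}
Sat(EX ((crit & send) & crit)) = {s : some successor in {n0, n1, n4}} = {n4, n5, n8}
n1 ∉ Sat(EX ((crit & send) & crit)) = {n4, n5, n8}, so the formula does not hold at n1.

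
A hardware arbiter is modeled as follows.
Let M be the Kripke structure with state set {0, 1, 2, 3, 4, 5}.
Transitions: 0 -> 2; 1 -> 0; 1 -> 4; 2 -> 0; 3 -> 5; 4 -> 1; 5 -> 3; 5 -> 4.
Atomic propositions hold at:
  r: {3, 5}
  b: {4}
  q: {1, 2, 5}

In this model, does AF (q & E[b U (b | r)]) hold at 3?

Yes

Sat(b | r) = {3, 4, 5}
E[b U (b | r)]: least fixpoint, start Z0 = Sat((b | r)) = {3, 4, 5}, add states in Sat(b) with some successor in Z. Already a fixed point.
Sat(E[b U (b | r)]) = {3, 4, 5}
Sat(q & E[b U (b | r)]) = {5}
AF (q & E[b U (b | r)]): least fixpoint, start Z0 = {5}, add states with every successor in Z. Z1 = {3, 5}; fixed.
Sat(AF (q & E[b U (b | r)])) = {3, 5}
3 ∈ Sat(AF (q & E[b U (b | r)])) = {3, 5}, so the formula holds at 3.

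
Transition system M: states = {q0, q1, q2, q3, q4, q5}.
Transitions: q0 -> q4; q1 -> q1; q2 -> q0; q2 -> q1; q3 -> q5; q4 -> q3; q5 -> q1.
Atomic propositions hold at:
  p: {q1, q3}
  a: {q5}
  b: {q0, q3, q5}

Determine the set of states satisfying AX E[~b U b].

{q0, q3, q4}

Sat(~b) = {q1, q2, q4}
E[~b U b]: least fixpoint, start Z0 = Sat(b) = {q0, q3, q5}, add states in Sat(~b) with some successor in Z. Z1 = {q0, q2, q3, q4, q5}; fixed.
Sat(E[~b U b]) = {q0, q2, q3, q4, q5}
Sat(AX E[~b U b]) = {s : every successor in {q0, q2, q3, q4, q5}} = {q0, q3, q4}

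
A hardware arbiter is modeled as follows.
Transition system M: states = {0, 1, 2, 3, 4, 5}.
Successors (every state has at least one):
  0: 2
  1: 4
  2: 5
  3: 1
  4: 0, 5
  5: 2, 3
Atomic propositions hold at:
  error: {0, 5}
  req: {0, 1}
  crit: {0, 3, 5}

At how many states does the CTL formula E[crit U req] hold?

E[crit U req]: least fixpoint, start Z0 = Sat(req) = {0, 1}, add states in Sat(crit) with some successor in Z. Z1 = {0, 1, 3}; Z2 = {0, 1, 3, 5}; fixed.
Sat(E[crit U req]) = {0, 1, 3, 5}
|Sat(E[crit U req])| = |{0, 1, 3, 5}| = 4.

4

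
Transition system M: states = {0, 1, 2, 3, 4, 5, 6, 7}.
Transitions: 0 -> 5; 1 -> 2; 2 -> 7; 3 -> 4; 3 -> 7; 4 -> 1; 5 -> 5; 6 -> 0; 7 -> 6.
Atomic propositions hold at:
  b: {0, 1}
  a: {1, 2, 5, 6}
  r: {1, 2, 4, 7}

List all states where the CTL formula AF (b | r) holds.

Sat(b | r) = {0, 1, 2, 4, 7}
AF (b | r): least fixpoint, start Z0 = {0, 1, 2, 4, 7}, add states with every successor in Z. Z1 = {0, 1, 2, 3, 4, 6, 7}; fixed.
Sat(AF (b | r)) = {0, 1, 2, 3, 4, 6, 7}

{0, 1, 2, 3, 4, 6, 7}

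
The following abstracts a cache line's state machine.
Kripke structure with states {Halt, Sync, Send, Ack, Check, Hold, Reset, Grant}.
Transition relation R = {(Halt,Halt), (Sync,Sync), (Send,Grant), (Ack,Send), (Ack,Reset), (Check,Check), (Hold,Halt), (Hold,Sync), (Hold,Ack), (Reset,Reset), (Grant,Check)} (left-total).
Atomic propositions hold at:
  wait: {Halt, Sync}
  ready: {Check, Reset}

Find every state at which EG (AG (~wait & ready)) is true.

{Check, Reset}

Sat(~wait) = {Send, Ack, Check, Hold, Reset, Grant}
Sat(~wait & ready) = {Check, Reset}
AG (~wait & ready): greatest fixpoint, start Z0 = {Check, Reset}, keep only states in Sat with every successor in Z. Already a fixed point.
Sat(AG (~wait & ready)) = {Check, Reset}
EG (AG (~wait & ready)): greatest fixpoint, start Z0 = {Check, Reset}, keep only states in Sat with some successor in Z. Already a fixed point.
Sat(EG (AG (~wait & ready))) = {Check, Reset}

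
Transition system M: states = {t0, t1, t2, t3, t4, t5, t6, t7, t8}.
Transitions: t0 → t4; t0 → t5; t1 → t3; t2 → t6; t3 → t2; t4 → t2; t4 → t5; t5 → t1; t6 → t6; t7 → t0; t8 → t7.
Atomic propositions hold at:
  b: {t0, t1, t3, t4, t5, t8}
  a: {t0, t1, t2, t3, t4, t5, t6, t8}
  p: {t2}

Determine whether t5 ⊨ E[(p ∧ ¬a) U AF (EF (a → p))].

Yes

Sat(¬a) = {t7}
Sat(p ∧ ¬a) = ∅
Sat(a → p) = {t2, t7}
EF (a → p): least fixpoint, start Z0 = {t2, t7}, add states with some successor in Z. Z1 = {t2, t3, t4, t7, t8}; Z2 = {t0, t1, t2, t3, t4, t7, t8}; Z3 = {t0, t1, t2, t3, t4, t5, t7, t8}; fixed.
Sat(EF (a → p)) = {t0, t1, t2, t3, t4, t5, t7, t8}
AF (EF (a → p)): least fixpoint, start Z0 = {t0, t1, t2, t3, t4, t5, t7, t8}, add states with every successor in Z. Already a fixed point.
Sat(AF (EF (a → p))) = {t0, t1, t2, t3, t4, t5, t7, t8}
E[(p ∧ ¬a) U AF (EF (a → p))]: least fixpoint, start Z0 = Sat(AF (EF (a → p))) = {t0, t1, t2, t3, t4, t5, t7, t8}, add states in Sat(p ∧ ¬a) with some successor in Z. Already a fixed point.
Sat(E[(p ∧ ¬a) U AF (EF (a → p))]) = {t0, t1, t2, t3, t4, t5, t7, t8}
t5 ∈ Sat(E[(p ∧ ¬a) U AF (EF (a → p))]) = {t0, t1, t2, t3, t4, t5, t7, t8}, so the formula holds at t5.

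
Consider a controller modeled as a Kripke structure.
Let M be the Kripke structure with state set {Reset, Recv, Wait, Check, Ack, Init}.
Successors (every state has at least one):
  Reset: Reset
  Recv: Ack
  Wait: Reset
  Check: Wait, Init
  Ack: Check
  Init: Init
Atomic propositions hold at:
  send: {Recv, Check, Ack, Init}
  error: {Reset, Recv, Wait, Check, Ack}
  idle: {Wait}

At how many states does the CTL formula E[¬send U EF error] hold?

5

Sat(¬send) = {Reset, Wait}
EF error: least fixpoint, start Z0 = {Reset, Recv, Wait, Check, Ack}, add states with some successor in Z. Already a fixed point.
Sat(EF error) = {Reset, Recv, Wait, Check, Ack}
E[¬send U EF error]: least fixpoint, start Z0 = Sat(EF error) = {Reset, Recv, Wait, Check, Ack}, add states in Sat(¬send) with some successor in Z. Already a fixed point.
Sat(E[¬send U EF error]) = {Reset, Recv, Wait, Check, Ack}
|Sat(E[¬send U EF error])| = |{Reset, Recv, Wait, Check, Ack}| = 5.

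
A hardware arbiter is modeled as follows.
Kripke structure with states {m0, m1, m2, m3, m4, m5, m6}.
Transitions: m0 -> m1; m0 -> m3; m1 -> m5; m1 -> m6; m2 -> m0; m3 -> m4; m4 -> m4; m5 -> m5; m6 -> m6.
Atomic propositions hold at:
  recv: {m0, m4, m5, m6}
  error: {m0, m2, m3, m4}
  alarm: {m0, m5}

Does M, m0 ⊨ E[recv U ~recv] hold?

Yes

Sat(~recv) = {m1, m2, m3}
E[recv U ~recv]: least fixpoint, start Z0 = Sat(~recv) = {m1, m2, m3}, add states in Sat(recv) with some successor in Z. Z1 = {m0, m1, m2, m3}; fixed.
Sat(E[recv U ~recv]) = {m0, m1, m2, m3}
m0 ∈ Sat(E[recv U ~recv]) = {m0, m1, m2, m3}, so the formula holds at m0.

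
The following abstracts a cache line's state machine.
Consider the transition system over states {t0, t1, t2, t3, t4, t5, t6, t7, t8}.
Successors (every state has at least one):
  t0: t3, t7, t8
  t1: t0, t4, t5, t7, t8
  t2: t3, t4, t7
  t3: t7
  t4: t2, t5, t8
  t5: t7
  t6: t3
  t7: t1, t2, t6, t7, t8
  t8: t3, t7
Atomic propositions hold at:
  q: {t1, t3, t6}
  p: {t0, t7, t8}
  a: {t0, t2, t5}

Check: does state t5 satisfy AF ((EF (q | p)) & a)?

Sat(q | p) = {t0, t1, t3, t6, t7, t8}
EF (q | p): least fixpoint, start Z0 = {t0, t1, t3, t6, t7, t8}, add states with some successor in Z. Z1 = {t0, t1, t2, t3, t4, t5, t6, t7, t8}; fixed.
Sat(EF (q | p)) = {t0, t1, t2, t3, t4, t5, t6, t7, t8}
Sat((EF (q | p)) & a) = {t0, t2, t5}
AF ((EF (q | p)) & a): least fixpoint, start Z0 = {t0, t2, t5}, add states with every successor in Z. Already a fixed point.
Sat(AF ((EF (q | p)) & a)) = {t0, t2, t5}
t5 ∈ Sat(AF ((EF (q | p)) & a)) = {t0, t2, t5}, so the formula holds at t5.

Yes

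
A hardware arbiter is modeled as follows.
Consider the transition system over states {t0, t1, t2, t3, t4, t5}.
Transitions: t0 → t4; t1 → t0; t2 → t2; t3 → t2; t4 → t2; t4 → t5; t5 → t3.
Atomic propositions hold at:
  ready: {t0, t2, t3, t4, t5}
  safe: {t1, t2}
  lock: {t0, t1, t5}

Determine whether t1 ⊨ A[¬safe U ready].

No

Sat(¬safe) = {t0, t3, t4, t5}
A[¬safe U ready]: least fixpoint, start Z0 = Sat(ready) = {t0, t2, t3, t4, t5}, add states in Sat(¬safe) with every successor in Z. Already a fixed point.
Sat(A[¬safe U ready]) = {t0, t2, t3, t4, t5}
t1 ∉ Sat(A[¬safe U ready]) = {t0, t2, t3, t4, t5}, so the formula does not hold at t1.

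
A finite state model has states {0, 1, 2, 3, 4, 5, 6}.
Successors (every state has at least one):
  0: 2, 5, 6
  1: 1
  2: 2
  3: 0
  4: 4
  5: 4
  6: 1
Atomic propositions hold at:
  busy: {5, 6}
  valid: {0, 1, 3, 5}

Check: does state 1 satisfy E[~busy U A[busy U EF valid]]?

Sat(~busy) = {0, 1, 2, 3, 4}
EF valid: least fixpoint, start Z0 = {0, 1, 3, 5}, add states with some successor in Z. Z1 = {0, 1, 3, 5, 6}; fixed.
Sat(EF valid) = {0, 1, 3, 5, 6}
A[busy U EF valid]: least fixpoint, start Z0 = Sat(EF valid) = {0, 1, 3, 5, 6}, add states in Sat(busy) with every successor in Z. Already a fixed point.
Sat(A[busy U EF valid]) = {0, 1, 3, 5, 6}
E[~busy U A[busy U EF valid]]: least fixpoint, start Z0 = Sat(A[busy U EF valid]) = {0, 1, 3, 5, 6}, add states in Sat(~busy) with some successor in Z. Already a fixed point.
Sat(E[~busy U A[busy U EF valid]]) = {0, 1, 3, 5, 6}
1 ∈ Sat(E[~busy U A[busy U EF valid]]) = {0, 1, 3, 5, 6}, so the formula holds at 1.

Yes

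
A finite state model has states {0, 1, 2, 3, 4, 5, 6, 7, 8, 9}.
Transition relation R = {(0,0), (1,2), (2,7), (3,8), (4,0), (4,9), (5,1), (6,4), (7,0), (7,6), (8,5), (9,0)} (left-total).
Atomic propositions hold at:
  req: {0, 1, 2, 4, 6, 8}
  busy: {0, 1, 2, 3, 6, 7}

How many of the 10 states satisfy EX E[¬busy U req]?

9

Sat(¬busy) = {4, 5, 8, 9}
E[¬busy U req]: least fixpoint, start Z0 = Sat(req) = {0, 1, 2, 4, 6, 8}, add states in Sat(¬busy) with some successor in Z. Z1 = {0, 1, 2, 4, 5, 6, 8, 9}; fixed.
Sat(E[¬busy U req]) = {0, 1, 2, 4, 5, 6, 8, 9}
Sat(EX E[¬busy U req]) = {s : some successor in {0, 1, 2, 4, 5, 6, 8, 9}} = {0, 1, 3, 4, 5, 6, 7, 8, 9}
|Sat(EX E[¬busy U req])| = |{0, 1, 3, 4, 5, 6, 7, 8, 9}| = 9.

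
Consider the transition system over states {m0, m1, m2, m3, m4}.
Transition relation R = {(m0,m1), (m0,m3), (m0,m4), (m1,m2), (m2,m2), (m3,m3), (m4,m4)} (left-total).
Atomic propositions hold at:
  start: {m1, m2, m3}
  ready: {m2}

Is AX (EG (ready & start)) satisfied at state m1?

Yes

Sat(ready & start) = {m2}
EG (ready & start): greatest fixpoint, start Z0 = {m2}, keep only states in Sat with some successor in Z. Already a fixed point.
Sat(EG (ready & start)) = {m2}
Sat(AX (EG (ready & start))) = {s : every successor in {m2}} = {m1, m2}
m1 ∈ Sat(AX (EG (ready & start))) = {m1, m2}, so the formula holds at m1.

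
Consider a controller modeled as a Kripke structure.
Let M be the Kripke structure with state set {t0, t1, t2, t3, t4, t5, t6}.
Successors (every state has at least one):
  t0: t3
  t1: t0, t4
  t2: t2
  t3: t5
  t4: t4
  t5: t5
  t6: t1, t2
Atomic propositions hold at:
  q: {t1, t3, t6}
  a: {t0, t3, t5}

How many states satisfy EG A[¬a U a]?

Sat(¬a) = {t1, t2, t4, t6}
A[¬a U a]: least fixpoint, start Z0 = Sat(a) = {t0, t3, t5}, add states in Sat(¬a) with every successor in Z. Already a fixed point.
Sat(A[¬a U a]) = {t0, t3, t5}
EG A[¬a U a]: greatest fixpoint, start Z0 = {t0, t3, t5}, keep only states in Sat with some successor in Z. Already a fixed point.
Sat(EG A[¬a U a]) = {t0, t3, t5}
|Sat(EG A[¬a U a])| = |{t0, t3, t5}| = 3.

3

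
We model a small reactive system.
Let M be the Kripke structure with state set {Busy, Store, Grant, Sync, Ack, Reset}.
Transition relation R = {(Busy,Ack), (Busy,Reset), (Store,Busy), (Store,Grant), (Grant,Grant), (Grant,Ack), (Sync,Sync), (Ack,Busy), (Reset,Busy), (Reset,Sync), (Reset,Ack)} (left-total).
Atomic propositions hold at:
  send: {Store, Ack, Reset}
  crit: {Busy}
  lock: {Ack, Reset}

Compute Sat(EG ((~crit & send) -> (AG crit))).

Sat(~crit) = {Store, Grant, Sync, Ack, Reset}
Sat(~crit & send) = {Store, Ack, Reset}
AG crit: greatest fixpoint, start Z0 = {Busy}, keep only states in Sat with every successor in Z. Z1 = ∅; fixed.
Sat(AG crit) = ∅
Sat((~crit & send) -> (AG crit)) = {Busy, Grant, Sync}
EG ((~crit & send) -> (AG crit)): greatest fixpoint, start Z0 = {Busy, Grant, Sync}, keep only states in Sat with some successor in Z. Z1 = {Grant, Sync}; fixed.
Sat(EG ((~crit & send) -> (AG crit))) = {Grant, Sync}

{Grant, Sync}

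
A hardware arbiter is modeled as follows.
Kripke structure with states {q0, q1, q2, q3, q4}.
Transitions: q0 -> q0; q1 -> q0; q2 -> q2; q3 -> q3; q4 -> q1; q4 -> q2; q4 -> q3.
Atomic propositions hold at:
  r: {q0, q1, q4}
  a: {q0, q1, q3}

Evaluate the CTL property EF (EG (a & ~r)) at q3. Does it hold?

Sat(~r) = {q2, q3}
Sat(a & ~r) = {q3}
EG (a & ~r): greatest fixpoint, start Z0 = {q3}, keep only states in Sat with some successor in Z. Already a fixed point.
Sat(EG (a & ~r)) = {q3}
EF (EG (a & ~r)): least fixpoint, start Z0 = {q3}, add states with some successor in Z. Z1 = {q3, q4}; fixed.
Sat(EF (EG (a & ~r))) = {q3, q4}
q3 ∈ Sat(EF (EG (a & ~r))) = {q3, q4}, so the formula holds at q3.

Yes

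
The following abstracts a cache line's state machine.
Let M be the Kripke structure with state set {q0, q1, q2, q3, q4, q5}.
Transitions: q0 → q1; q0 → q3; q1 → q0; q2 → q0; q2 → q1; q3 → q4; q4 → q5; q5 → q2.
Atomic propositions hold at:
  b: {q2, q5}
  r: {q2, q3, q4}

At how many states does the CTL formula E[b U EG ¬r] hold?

4

Sat(¬r) = {q0, q1, q5}
EG ¬r: greatest fixpoint, start Z0 = {q0, q1, q5}, keep only states in Sat with some successor in Z. Z1 = {q0, q1}; fixed.
Sat(EG ¬r) = {q0, q1}
E[b U EG ¬r]: least fixpoint, start Z0 = Sat(EG ¬r) = {q0, q1}, add states in Sat(b) with some successor in Z. Z1 = {q0, q1, q2}; Z2 = {q0, q1, q2, q5}; fixed.
Sat(E[b U EG ¬r]) = {q0, q1, q2, q5}
|Sat(E[b U EG ¬r])| = |{q0, q1, q2, q5}| = 4.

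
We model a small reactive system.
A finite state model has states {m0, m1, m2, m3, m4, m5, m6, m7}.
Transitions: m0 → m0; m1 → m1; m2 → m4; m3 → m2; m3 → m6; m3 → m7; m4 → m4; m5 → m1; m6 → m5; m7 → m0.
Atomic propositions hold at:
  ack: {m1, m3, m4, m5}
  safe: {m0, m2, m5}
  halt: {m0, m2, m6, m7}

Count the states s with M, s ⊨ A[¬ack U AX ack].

Sat(¬ack) = {m0, m2, m6, m7}
Sat(AX ack) = {s : every successor in {m1, m3, m4, m5}} = {m1, m2, m4, m5, m6}
A[¬ack U AX ack]: least fixpoint, start Z0 = Sat(AX ack) = {m1, m2, m4, m5, m6}, add states in Sat(¬ack) with every successor in Z. Already a fixed point.
Sat(A[¬ack U AX ack]) = {m1, m2, m4, m5, m6}
|Sat(A[¬ack U AX ack])| = |{m1, m2, m4, m5, m6}| = 5.

5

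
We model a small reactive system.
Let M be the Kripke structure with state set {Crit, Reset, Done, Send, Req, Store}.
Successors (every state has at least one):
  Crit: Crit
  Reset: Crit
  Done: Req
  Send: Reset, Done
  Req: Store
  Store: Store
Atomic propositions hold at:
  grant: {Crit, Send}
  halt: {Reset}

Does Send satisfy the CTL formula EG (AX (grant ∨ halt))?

No

Sat(grant ∨ halt) = {Crit, Reset, Send}
Sat(AX (grant ∨ halt)) = {s : every successor in {Crit, Reset, Send}} = {Crit, Reset}
EG (AX (grant ∨ halt)): greatest fixpoint, start Z0 = {Crit, Reset}, keep only states in Sat with some successor in Z. Already a fixed point.
Sat(EG (AX (grant ∨ halt))) = {Crit, Reset}
Send ∉ Sat(EG (AX (grant ∨ halt))) = {Crit, Reset}, so the formula does not hold at Send.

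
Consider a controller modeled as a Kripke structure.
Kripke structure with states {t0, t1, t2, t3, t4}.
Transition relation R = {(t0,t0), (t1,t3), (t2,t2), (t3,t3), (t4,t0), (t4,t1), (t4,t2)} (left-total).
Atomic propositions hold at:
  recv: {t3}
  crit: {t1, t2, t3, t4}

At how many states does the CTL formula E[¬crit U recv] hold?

Sat(¬crit) = {t0}
E[¬crit U recv]: least fixpoint, start Z0 = Sat(recv) = {t3}, add states in Sat(¬crit) with some successor in Z. Already a fixed point.
Sat(E[¬crit U recv]) = {t3}
|Sat(E[¬crit U recv])| = |{t3}| = 1.

1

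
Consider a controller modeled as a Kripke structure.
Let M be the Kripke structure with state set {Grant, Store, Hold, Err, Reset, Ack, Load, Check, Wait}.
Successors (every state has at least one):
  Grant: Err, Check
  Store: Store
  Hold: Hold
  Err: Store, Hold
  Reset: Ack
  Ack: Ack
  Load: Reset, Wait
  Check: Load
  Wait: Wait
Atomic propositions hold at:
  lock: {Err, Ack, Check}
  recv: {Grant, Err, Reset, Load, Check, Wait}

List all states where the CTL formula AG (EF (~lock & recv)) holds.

{Wait}

Sat(~lock) = {Grant, Store, Hold, Reset, Load, Wait}
Sat(~lock & recv) = {Grant, Reset, Load, Wait}
EF (~lock & recv): least fixpoint, start Z0 = {Grant, Reset, Load, Wait}, add states with some successor in Z. Z1 = {Grant, Reset, Load, Check, Wait}; fixed.
Sat(EF (~lock & recv)) = {Grant, Reset, Load, Check, Wait}
AG (EF (~lock & recv)): greatest fixpoint, start Z0 = {Grant, Reset, Load, Check, Wait}, keep only states in Sat with every successor in Z. Z1 = {Load, Check, Wait}; Z2 = {Check, Wait}; Z3 = {Wait}; fixed.
Sat(AG (EF (~lock & recv))) = {Wait}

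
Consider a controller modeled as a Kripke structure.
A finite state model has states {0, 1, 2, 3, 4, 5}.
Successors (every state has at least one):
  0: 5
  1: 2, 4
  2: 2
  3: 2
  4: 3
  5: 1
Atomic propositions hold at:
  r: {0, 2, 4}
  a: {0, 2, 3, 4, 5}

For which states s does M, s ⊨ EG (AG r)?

AG r: greatest fixpoint, start Z0 = {0, 2, 4}, keep only states in Sat with every successor in Z. Z1 = {2}; fixed.
Sat(AG r) = {2}
EG (AG r): greatest fixpoint, start Z0 = {2}, keep only states in Sat with some successor in Z. Already a fixed point.
Sat(EG (AG r)) = {2}

{2}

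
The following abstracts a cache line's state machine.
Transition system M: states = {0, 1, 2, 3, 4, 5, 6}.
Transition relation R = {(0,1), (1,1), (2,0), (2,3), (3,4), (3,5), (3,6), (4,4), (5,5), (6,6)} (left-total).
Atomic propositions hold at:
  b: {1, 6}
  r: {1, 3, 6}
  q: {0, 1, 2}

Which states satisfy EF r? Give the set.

{0, 1, 2, 3, 6}

EF r: least fixpoint, start Z0 = {1, 3, 6}, add states with some successor in Z. Z1 = {0, 1, 2, 3, 6}; fixed.
Sat(EF r) = {0, 1, 2, 3, 6}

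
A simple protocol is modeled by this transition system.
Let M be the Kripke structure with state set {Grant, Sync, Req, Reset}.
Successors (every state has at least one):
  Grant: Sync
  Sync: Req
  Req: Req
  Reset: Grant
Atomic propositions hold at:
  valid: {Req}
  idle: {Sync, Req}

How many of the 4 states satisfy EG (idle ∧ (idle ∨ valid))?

2

Sat(idle ∨ valid) = {Sync, Req}
Sat(idle ∧ (idle ∨ valid)) = {Sync, Req}
EG (idle ∧ (idle ∨ valid)): greatest fixpoint, start Z0 = {Sync, Req}, keep only states in Sat with some successor in Z. Already a fixed point.
Sat(EG (idle ∧ (idle ∨ valid))) = {Sync, Req}
|Sat(EG (idle ∧ (idle ∨ valid)))| = |{Sync, Req}| = 2.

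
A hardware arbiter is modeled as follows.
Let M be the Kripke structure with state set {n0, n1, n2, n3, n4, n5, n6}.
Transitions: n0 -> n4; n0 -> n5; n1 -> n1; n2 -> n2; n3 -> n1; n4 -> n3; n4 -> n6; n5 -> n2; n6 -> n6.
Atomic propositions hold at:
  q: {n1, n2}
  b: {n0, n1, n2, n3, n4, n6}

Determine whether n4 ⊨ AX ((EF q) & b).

EF q: least fixpoint, start Z0 = {n1, n2}, add states with some successor in Z. Z1 = {n1, n2, n3, n5}; Z2 = {n0, n1, n2, n3, n4, n5}; fixed.
Sat(EF q) = {n0, n1, n2, n3, n4, n5}
Sat((EF q) & b) = {n0, n1, n2, n3, n4}
Sat(AX ((EF q) & b)) = {s : every successor in {n0, n1, n2, n3, n4}} = {n1, n2, n3, n5}
n4 ∉ Sat(AX ((EF q) & b)) = {n1, n2, n3, n5}, so the formula does not hold at n4.

No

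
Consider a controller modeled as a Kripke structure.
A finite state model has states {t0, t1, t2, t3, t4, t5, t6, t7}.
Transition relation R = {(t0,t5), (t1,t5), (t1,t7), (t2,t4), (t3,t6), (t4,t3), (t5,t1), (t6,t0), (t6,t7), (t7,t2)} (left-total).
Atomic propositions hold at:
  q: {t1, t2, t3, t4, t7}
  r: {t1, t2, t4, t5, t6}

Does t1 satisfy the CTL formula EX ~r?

Yes

Sat(~r) = {t0, t3, t7}
Sat(EX ~r) = {s : some successor in {t0, t3, t7}} = {t1, t4, t6}
t1 ∈ Sat(EX ~r) = {t1, t4, t6}, so the formula holds at t1.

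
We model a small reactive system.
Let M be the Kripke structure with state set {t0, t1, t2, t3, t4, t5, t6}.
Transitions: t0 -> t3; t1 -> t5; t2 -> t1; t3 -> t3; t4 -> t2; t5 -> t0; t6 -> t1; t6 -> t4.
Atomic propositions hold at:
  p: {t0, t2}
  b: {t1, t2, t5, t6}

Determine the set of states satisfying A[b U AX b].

Sat(AX b) = {s : every successor in {t1, t2, t5, t6}} = {t1, t2, t4}
A[b U AX b]: least fixpoint, start Z0 = Sat(AX b) = {t1, t2, t4}, add states in Sat(b) with every successor in Z. Z1 = {t1, t2, t4, t6}; fixed.
Sat(A[b U AX b]) = {t1, t2, t4, t6}

{t1, t2, t4, t6}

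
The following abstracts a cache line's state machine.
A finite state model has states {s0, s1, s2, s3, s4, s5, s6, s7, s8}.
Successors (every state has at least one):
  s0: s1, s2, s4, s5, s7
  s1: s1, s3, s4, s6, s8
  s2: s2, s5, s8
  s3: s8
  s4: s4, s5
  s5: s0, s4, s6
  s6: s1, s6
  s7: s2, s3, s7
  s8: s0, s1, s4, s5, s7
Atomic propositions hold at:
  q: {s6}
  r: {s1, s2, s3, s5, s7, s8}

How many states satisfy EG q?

1

EG q: greatest fixpoint, start Z0 = {s6}, keep only states in Sat with some successor in Z. Already a fixed point.
Sat(EG q) = {s6}
|Sat(EG q)| = |{s6}| = 1.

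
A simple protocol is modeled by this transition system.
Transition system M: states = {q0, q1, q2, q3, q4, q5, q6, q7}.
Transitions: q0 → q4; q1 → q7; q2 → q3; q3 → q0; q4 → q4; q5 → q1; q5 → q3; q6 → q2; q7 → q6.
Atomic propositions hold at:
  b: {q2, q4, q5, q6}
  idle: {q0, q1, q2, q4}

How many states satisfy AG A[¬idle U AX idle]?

Sat(¬idle) = {q3, q5, q6, q7}
Sat(AX idle) = {s : every successor in {q0, q1, q2, q4}} = {q0, q3, q4, q6}
A[¬idle U AX idle]: least fixpoint, start Z0 = Sat(AX idle) = {q0, q3, q4, q6}, add states in Sat(¬idle) with every successor in Z. Z1 = {q0, q3, q4, q6, q7}; fixed.
Sat(A[¬idle U AX idle]) = {q0, q3, q4, q6, q7}
AG A[¬idle U AX idle]: greatest fixpoint, start Z0 = {q0, q3, q4, q6, q7}, keep only states in Sat with every successor in Z. Z1 = {q0, q3, q4, q7}; Z2 = {q0, q3, q4}; fixed.
Sat(AG A[¬idle U AX idle]) = {q0, q3, q4}
|Sat(AG A[¬idle U AX idle])| = |{q0, q3, q4}| = 3.

3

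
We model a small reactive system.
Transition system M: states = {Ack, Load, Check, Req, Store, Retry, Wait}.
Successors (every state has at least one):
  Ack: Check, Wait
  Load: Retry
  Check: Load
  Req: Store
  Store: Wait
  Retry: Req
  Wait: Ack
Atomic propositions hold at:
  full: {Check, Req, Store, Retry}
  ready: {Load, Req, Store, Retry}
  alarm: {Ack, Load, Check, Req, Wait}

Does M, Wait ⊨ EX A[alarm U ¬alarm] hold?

Sat(¬alarm) = {Store, Retry}
A[alarm U ¬alarm]: least fixpoint, start Z0 = Sat(¬alarm) = {Store, Retry}, add states in Sat(alarm) with every successor in Z. Z1 = {Load, Req, Store, Retry}; Z2 = {Load, Check, Req, Store, Retry}; fixed.
Sat(A[alarm U ¬alarm]) = {Load, Check, Req, Store, Retry}
Sat(EX A[alarm U ¬alarm]) = {s : some successor in {Load, Check, Req, Store, Retry}} = {Ack, Load, Check, Req, Retry}
Wait ∉ Sat(EX A[alarm U ¬alarm]) = {Ack, Load, Check, Req, Retry}, so the formula does not hold at Wait.

No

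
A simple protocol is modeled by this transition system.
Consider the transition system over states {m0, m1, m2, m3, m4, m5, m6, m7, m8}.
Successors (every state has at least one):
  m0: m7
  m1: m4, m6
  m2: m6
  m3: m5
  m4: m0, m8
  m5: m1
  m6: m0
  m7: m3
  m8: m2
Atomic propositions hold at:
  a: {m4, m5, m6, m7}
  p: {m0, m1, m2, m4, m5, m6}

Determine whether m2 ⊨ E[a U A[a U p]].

Yes

A[a U p]: least fixpoint, start Z0 = Sat(p) = {m0, m1, m2, m4, m5, m6}, add states in Sat(a) with every successor in Z. Already a fixed point.
Sat(A[a U p]) = {m0, m1, m2, m4, m5, m6}
E[a U A[a U p]]: least fixpoint, start Z0 = Sat(A[a U p]) = {m0, m1, m2, m4, m5, m6}, add states in Sat(a) with some successor in Z. Already a fixed point.
Sat(E[a U A[a U p]]) = {m0, m1, m2, m4, m5, m6}
m2 ∈ Sat(E[a U A[a U p]]) = {m0, m1, m2, m4, m5, m6}, so the formula holds at m2.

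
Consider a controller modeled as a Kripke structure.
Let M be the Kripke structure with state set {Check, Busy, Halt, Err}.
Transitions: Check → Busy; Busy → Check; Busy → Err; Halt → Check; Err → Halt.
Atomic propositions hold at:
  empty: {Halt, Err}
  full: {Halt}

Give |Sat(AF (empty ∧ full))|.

Sat(empty ∧ full) = {Halt}
AF (empty ∧ full): least fixpoint, start Z0 = {Halt}, add states with every successor in Z. Z1 = {Halt, Err}; fixed.
Sat(AF (empty ∧ full)) = {Halt, Err}
|Sat(AF (empty ∧ full))| = |{Halt, Err}| = 2.

2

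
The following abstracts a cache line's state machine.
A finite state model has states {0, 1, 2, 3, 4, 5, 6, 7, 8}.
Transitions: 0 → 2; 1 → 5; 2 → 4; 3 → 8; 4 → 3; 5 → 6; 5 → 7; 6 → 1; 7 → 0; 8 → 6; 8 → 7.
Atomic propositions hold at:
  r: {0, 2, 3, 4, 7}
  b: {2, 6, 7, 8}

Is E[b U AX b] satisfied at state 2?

Sat(AX b) = {s : every successor in {2, 6, 7, 8}} = {0, 3, 5, 8}
E[b U AX b]: least fixpoint, start Z0 = Sat(AX b) = {0, 3, 5, 8}, add states in Sat(b) with some successor in Z. Z1 = {0, 3, 5, 7, 8}; fixed.
Sat(E[b U AX b]) = {0, 3, 5, 7, 8}
2 ∉ Sat(E[b U AX b]) = {0, 3, 5, 7, 8}, so the formula does not hold at 2.

No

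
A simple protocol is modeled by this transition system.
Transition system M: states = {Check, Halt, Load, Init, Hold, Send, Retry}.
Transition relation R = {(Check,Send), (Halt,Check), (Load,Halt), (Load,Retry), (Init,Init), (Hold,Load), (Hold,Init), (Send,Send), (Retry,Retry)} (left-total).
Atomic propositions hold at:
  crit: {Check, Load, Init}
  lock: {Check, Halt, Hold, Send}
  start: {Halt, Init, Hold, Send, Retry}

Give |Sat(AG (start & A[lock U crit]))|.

A[lock U crit]: least fixpoint, start Z0 = Sat(crit) = {Check, Load, Init}, add states in Sat(lock) with every successor in Z. Z1 = {Check, Halt, Load, Init, Hold}; fixed.
Sat(A[lock U crit]) = {Check, Halt, Load, Init, Hold}
Sat(start & A[lock U crit]) = {Halt, Init, Hold}
AG (start & A[lock U crit]): greatest fixpoint, start Z0 = {Halt, Init, Hold}, keep only states in Sat with every successor in Z. Z1 = {Init}; fixed.
Sat(AG (start & A[lock U crit])) = {Init}
|Sat(AG (start & A[lock U crit]))| = |{Init}| = 1.

1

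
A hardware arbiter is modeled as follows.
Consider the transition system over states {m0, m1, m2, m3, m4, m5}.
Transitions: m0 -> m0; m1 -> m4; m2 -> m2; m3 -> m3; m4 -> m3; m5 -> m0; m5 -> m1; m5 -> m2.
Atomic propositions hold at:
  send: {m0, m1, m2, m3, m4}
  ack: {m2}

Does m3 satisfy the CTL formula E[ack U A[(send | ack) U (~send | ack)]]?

No

Sat(send | ack) = {m0, m1, m2, m3, m4}
Sat(~send) = {m5}
Sat(~send | ack) = {m2, m5}
A[(send | ack) U (~send | ack)]: least fixpoint, start Z0 = Sat((~send | ack)) = {m2, m5}, add states in Sat(send | ack) with every successor in Z. Already a fixed point.
Sat(A[(send | ack) U (~send | ack)]) = {m2, m5}
E[ack U A[(send | ack) U (~send | ack)]]: least fixpoint, start Z0 = Sat(A[(send | ack) U (~send | ack)]) = {m2, m5}, add states in Sat(ack) with some successor in Z. Already a fixed point.
Sat(E[ack U A[(send | ack) U (~send | ack)]]) = {m2, m5}
m3 ∉ Sat(E[ack U A[(send | ack) U (~send | ack)]]) = {m2, m5}, so the formula does not hold at m3.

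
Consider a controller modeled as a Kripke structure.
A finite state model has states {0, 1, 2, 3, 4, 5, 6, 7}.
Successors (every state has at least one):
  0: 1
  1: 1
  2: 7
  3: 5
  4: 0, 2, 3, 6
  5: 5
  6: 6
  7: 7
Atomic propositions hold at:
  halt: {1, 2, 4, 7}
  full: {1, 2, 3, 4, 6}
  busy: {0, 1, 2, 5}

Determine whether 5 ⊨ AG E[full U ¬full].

Yes

Sat(¬full) = {0, 5, 7}
E[full U ¬full]: least fixpoint, start Z0 = Sat(¬full) = {0, 5, 7}, add states in Sat(full) with some successor in Z. Z1 = {0, 2, 3, 4, 5, 7}; fixed.
Sat(E[full U ¬full]) = {0, 2, 3, 4, 5, 7}
AG E[full U ¬full]: greatest fixpoint, start Z0 = {0, 2, 3, 4, 5, 7}, keep only states in Sat with every successor in Z. Z1 = {2, 3, 5, 7}; fixed.
Sat(AG E[full U ¬full]) = {2, 3, 5, 7}
5 ∈ Sat(AG E[full U ¬full]) = {2, 3, 5, 7}, so the formula holds at 5.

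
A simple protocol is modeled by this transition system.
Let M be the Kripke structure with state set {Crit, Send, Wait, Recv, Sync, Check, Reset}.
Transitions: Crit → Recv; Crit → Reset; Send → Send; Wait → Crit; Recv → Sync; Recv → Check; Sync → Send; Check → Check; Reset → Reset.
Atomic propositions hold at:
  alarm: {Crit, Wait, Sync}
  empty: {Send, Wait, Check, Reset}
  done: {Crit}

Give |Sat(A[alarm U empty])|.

5

A[alarm U empty]: least fixpoint, start Z0 = Sat(empty) = {Send, Wait, Check, Reset}, add states in Sat(alarm) with every successor in Z. Z1 = {Send, Wait, Sync, Check, Reset}; fixed.
Sat(A[alarm U empty]) = {Send, Wait, Sync, Check, Reset}
|Sat(A[alarm U empty])| = |{Send, Wait, Sync, Check, Reset}| = 5.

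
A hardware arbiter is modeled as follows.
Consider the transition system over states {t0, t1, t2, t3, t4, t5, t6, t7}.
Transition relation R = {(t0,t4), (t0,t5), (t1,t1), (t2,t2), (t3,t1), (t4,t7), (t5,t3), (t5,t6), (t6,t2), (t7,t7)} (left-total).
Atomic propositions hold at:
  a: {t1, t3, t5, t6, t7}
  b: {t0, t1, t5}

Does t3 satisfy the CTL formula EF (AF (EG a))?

EG a: greatest fixpoint, start Z0 = {t1, t3, t5, t6, t7}, keep only states in Sat with some successor in Z. Z1 = {t1, t3, t5, t7}; fixed.
Sat(EG a) = {t1, t3, t5, t7}
AF (EG a): least fixpoint, start Z0 = {t1, t3, t5, t7}, add states with every successor in Z. Z1 = {t1, t3, t4, t5, t7}; Z2 = {t0, t1, t3, t4, t5, t7}; fixed.
Sat(AF (EG a)) = {t0, t1, t3, t4, t5, t7}
EF (AF (EG a)): least fixpoint, start Z0 = {t0, t1, t3, t4, t5, t7}, add states with some successor in Z. Already a fixed point.
Sat(EF (AF (EG a))) = {t0, t1, t3, t4, t5, t7}
t3 ∈ Sat(EF (AF (EG a))) = {t0, t1, t3, t4, t5, t7}, so the formula holds at t3.

Yes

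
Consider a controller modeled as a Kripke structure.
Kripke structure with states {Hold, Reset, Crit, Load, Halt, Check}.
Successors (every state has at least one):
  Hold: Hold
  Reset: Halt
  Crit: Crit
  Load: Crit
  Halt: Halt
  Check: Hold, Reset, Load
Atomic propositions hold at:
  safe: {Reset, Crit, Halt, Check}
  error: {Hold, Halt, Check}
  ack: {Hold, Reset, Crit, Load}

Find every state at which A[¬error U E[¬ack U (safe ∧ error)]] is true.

{Reset, Halt, Check}

Sat(¬error) = {Reset, Crit, Load}
Sat(¬ack) = {Halt, Check}
Sat(safe ∧ error) = {Halt, Check}
E[¬ack U (safe ∧ error)]: least fixpoint, start Z0 = Sat((safe ∧ error)) = {Halt, Check}, add states in Sat(¬ack) with some successor in Z. Already a fixed point.
Sat(E[¬ack U (safe ∧ error)]) = {Halt, Check}
A[¬error U E[¬ack U (safe ∧ error)]]: least fixpoint, start Z0 = Sat(E[¬ack U (safe ∧ error)]) = {Halt, Check}, add states in Sat(¬error) with every successor in Z. Z1 = {Reset, Halt, Check}; fixed.
Sat(A[¬error U E[¬ack U (safe ∧ error)]]) = {Reset, Halt, Check}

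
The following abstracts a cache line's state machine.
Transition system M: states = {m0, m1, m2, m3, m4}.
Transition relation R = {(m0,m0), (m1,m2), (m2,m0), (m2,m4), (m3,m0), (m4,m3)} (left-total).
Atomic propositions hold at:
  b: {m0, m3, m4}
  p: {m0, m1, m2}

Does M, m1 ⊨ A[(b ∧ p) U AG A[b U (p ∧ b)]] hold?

Sat(b ∧ p) = {m0}
Sat(p ∧ b) = {m0}
A[b U (p ∧ b)]: least fixpoint, start Z0 = Sat((p ∧ b)) = {m0}, add states in Sat(b) with every successor in Z. Z1 = {m0, m3}; Z2 = {m0, m3, m4}; fixed.
Sat(A[b U (p ∧ b)]) = {m0, m3, m4}
AG A[b U (p ∧ b)]: greatest fixpoint, start Z0 = {m0, m3, m4}, keep only states in Sat with every successor in Z. Already a fixed point.
Sat(AG A[b U (p ∧ b)]) = {m0, m3, m4}
A[(b ∧ p) U AG A[b U (p ∧ b)]]: least fixpoint, start Z0 = Sat(AG A[b U (p ∧ b)]) = {m0, m3, m4}, add states in Sat(b ∧ p) with every successor in Z. Already a fixed point.
Sat(A[(b ∧ p) U AG A[b U (p ∧ b)]]) = {m0, m3, m4}
m1 ∉ Sat(A[(b ∧ p) U AG A[b U (p ∧ b)]]) = {m0, m3, m4}, so the formula does not hold at m1.

No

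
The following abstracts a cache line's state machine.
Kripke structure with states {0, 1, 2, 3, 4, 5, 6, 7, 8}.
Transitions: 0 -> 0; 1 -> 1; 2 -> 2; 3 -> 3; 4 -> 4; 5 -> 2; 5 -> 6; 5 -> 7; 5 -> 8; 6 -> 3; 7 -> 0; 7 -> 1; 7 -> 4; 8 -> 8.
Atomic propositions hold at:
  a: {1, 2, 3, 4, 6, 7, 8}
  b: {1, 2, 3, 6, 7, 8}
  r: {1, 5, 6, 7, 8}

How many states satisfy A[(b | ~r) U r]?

Sat(~r) = {0, 2, 3, 4}
Sat(b | ~r) = {0, 1, 2, 3, 4, 6, 7, 8}
A[(b | ~r) U r]: least fixpoint, start Z0 = Sat(r) = {1, 5, 6, 7, 8}, add states in Sat(b | ~r) with every successor in Z. Already a fixed point.
Sat(A[(b | ~r) U r]) = {1, 5, 6, 7, 8}
|Sat(A[(b | ~r) U r])| = |{1, 5, 6, 7, 8}| = 5.

5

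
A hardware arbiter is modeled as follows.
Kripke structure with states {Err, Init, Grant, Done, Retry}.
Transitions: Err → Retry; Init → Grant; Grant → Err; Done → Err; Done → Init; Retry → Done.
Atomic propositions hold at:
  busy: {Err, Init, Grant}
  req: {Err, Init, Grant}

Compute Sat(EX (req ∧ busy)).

{Init, Grant, Done}

Sat(req ∧ busy) = {Err, Init, Grant}
Sat(EX (req ∧ busy)) = {s : some successor in {Err, Init, Grant}} = {Init, Grant, Done}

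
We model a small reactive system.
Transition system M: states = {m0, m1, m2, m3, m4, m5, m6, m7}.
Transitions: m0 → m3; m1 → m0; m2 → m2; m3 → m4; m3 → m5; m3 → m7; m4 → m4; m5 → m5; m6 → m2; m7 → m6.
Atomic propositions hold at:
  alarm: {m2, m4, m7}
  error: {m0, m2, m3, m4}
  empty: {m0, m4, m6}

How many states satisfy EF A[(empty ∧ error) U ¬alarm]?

Sat(empty ∧ error) = {m0, m4}
Sat(¬alarm) = {m0, m1, m3, m5, m6}
A[(empty ∧ error) U ¬alarm]: least fixpoint, start Z0 = Sat(¬alarm) = {m0, m1, m3, m5, m6}, add states in Sat(empty ∧ error) with every successor in Z. Already a fixed point.
Sat(A[(empty ∧ error) U ¬alarm]) = {m0, m1, m3, m5, m6}
EF A[(empty ∧ error) U ¬alarm]: least fixpoint, start Z0 = {m0, m1, m3, m5, m6}, add states with some successor in Z. Z1 = {m0, m1, m3, m5, m6, m7}; fixed.
Sat(EF A[(empty ∧ error) U ¬alarm]) = {m0, m1, m3, m5, m6, m7}
|Sat(EF A[(empty ∧ error) U ¬alarm])| = |{m0, m1, m3, m5, m6, m7}| = 6.

6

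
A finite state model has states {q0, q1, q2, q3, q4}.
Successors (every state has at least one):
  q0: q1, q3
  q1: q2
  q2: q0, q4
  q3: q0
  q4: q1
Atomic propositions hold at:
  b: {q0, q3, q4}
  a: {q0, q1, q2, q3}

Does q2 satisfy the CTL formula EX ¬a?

Yes

Sat(¬a) = {q4}
Sat(EX ¬a) = {s : some successor in {q4}} = {q2}
q2 ∈ Sat(EX ¬a) = {q2}, so the formula holds at q2.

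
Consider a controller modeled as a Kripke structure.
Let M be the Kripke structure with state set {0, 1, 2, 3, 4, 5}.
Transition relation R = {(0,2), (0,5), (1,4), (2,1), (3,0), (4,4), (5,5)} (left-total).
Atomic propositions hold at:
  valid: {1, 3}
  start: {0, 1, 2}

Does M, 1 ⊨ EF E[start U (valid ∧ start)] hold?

Sat(valid ∧ start) = {1}
E[start U (valid ∧ start)]: least fixpoint, start Z0 = Sat((valid ∧ start)) = {1}, add states in Sat(start) with some successor in Z. Z1 = {1, 2}; Z2 = {0, 1, 2}; fixed.
Sat(E[start U (valid ∧ start)]) = {0, 1, 2}
EF E[start U (valid ∧ start)]: least fixpoint, start Z0 = {0, 1, 2}, add states with some successor in Z. Z1 = {0, 1, 2, 3}; fixed.
Sat(EF E[start U (valid ∧ start)]) = {0, 1, 2, 3}
1 ∈ Sat(EF E[start U (valid ∧ start)]) = {0, 1, 2, 3}, so the formula holds at 1.

Yes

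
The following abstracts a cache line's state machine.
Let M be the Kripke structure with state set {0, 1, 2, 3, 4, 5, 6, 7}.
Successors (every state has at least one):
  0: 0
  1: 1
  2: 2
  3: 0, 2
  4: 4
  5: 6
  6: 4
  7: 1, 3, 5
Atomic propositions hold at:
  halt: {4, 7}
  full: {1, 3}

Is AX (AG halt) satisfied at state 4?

Yes

AG halt: greatest fixpoint, start Z0 = {4, 7}, keep only states in Sat with every successor in Z. Z1 = {4}; fixed.
Sat(AG halt) = {4}
Sat(AX (AG halt)) = {s : every successor in {4}} = {4, 6}
4 ∈ Sat(AX (AG halt)) = {4, 6}, so the formula holds at 4.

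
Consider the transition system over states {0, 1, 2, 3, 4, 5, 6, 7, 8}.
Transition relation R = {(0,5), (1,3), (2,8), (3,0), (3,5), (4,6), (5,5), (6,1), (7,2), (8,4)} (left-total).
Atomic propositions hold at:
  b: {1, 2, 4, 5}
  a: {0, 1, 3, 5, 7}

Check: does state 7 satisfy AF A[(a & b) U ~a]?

Sat(a & b) = {1, 5}
Sat(~a) = {2, 4, 6, 8}
A[(a & b) U ~a]: least fixpoint, start Z0 = Sat(~a) = {2, 4, 6, 8}, add states in Sat(a & b) with every successor in Z. Already a fixed point.
Sat(A[(a & b) U ~a]) = {2, 4, 6, 8}
AF A[(a & b) U ~a]: least fixpoint, start Z0 = {2, 4, 6, 8}, add states with every successor in Z. Z1 = {2, 4, 6, 7, 8}; fixed.
Sat(AF A[(a & b) U ~a]) = {2, 4, 6, 7, 8}
7 ∈ Sat(AF A[(a & b) U ~a]) = {2, 4, 6, 7, 8}, so the formula holds at 7.

Yes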